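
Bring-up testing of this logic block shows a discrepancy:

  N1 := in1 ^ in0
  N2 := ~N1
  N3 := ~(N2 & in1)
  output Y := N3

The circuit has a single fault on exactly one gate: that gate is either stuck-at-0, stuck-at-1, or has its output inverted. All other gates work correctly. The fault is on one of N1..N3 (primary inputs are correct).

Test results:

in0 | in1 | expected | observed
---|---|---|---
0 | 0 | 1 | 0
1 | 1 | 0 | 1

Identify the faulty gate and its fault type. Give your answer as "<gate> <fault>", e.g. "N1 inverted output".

Fault-free values for test 1 (in0=0, in1=0): N1=0, N2=1, N3=1, giving Y=1. Observed 0.
Test 1: faults giving observed 0 are {N3 stuck-at-0, N3 inverted output}.
Test 2 (in0=1, in1=1): fault-free N1=0, N2=1, N3=0 → 0; observed 1. Eliminates N3 stuck-at-0.
Only N3 inverted output is consistent with every test.

N3 inverted output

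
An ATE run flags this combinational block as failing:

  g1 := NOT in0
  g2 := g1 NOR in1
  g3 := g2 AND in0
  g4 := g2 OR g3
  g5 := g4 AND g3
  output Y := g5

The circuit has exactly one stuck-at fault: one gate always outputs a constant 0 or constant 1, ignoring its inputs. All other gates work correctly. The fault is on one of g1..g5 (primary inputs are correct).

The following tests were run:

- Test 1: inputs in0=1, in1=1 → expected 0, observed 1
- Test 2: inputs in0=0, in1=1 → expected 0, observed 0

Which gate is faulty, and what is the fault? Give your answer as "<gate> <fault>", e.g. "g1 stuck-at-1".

Fault-free values for test 1 (in0=1, in1=1): g1=0, g2=0, g3=0, g4=0, g5=0, giving Y=0. Observed 1.
Test 1: faults giving observed 1 are {g2 stuck-at-1, g3 stuck-at-1, g5 stuck-at-1}.
Test 2 (in0=0, in1=1): fault-free g1=1, g2=0, g3=0, g4=0, g5=0 → 0; observed 0. Eliminates g3 stuck-at-1, g5 stuck-at-1.
Only g2 stuck-at-1 is consistent with every test.

g2 stuck-at-1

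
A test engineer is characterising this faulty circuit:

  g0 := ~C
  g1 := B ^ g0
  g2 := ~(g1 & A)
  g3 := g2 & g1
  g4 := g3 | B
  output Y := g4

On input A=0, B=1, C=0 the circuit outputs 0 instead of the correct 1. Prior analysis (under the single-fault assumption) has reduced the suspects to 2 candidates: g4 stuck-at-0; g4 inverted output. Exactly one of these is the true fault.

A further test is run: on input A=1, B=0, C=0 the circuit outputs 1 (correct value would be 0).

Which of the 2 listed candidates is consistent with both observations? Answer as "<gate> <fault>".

g4 inverted output

Evaluate each candidate on input A=1, B=0, C=0:
  g4 stuck-at-0: g0=1, g1=1, g2=0, g3=0, g4=0 [stuck-at-0] → 0 — eliminated
  g4 inverted output: g0=1, g1=1, g2=0, g3=0, g4=1 [inverted output] → 1 — matches
Only g4 inverted output reproduces the observed 1.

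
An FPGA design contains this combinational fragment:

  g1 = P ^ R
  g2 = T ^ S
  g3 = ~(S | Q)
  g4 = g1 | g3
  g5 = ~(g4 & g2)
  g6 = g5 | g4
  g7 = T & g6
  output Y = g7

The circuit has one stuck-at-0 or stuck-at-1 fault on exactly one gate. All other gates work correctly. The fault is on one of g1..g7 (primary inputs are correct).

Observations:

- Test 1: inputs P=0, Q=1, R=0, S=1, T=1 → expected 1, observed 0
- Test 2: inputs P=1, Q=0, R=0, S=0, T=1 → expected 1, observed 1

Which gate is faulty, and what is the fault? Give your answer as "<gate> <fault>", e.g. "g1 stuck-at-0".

g5 stuck-at-0

Fault-free values for test 1 (P=0, Q=1, R=0, S=1, T=1): g1=0, g2=0, g3=0, g4=0, g5=1, g6=1, g7=1, giving Y=1. Observed 0.
Test 1: faults giving observed 0 are {g5 stuck-at-0, g6 stuck-at-0, g7 stuck-at-0}.
Test 2 (P=1, Q=0, R=0, S=0, T=1): fault-free g1=1, g2=1, g3=1, g4=1, g5=0, g6=1, g7=1 → 1; observed 1. Eliminates g6 stuck-at-0, g7 stuck-at-0.
Only g5 stuck-at-0 is consistent with every test.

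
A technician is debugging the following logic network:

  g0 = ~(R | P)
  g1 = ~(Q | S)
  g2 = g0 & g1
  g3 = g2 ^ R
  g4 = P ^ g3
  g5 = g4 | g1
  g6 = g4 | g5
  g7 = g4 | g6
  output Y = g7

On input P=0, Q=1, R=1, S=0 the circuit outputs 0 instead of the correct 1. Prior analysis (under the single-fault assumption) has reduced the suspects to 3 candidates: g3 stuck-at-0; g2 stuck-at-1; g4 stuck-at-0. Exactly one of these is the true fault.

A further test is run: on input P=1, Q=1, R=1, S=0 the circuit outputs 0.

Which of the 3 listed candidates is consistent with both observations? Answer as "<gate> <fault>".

Evaluate each candidate on input P=1, Q=1, R=1, S=0:
  g3 stuck-at-0: g0=0, g1=0, g2=0, g3=0 [stuck-at-0], g4=1, g5=1, g6=1, g7=1 → 1 — eliminated
  g2 stuck-at-1: g0=0, g1=0, g2=1 [stuck-at-1], g3=0, g4=1, g5=1, g6=1, g7=1 → 1 — eliminated
  g4 stuck-at-0: g0=0, g1=0, g2=0, g3=1, g4=0 [stuck-at-0], g5=0, g6=0, g7=0 → 0 — matches
Only g4 stuck-at-0 reproduces the observed 0.

g4 stuck-at-0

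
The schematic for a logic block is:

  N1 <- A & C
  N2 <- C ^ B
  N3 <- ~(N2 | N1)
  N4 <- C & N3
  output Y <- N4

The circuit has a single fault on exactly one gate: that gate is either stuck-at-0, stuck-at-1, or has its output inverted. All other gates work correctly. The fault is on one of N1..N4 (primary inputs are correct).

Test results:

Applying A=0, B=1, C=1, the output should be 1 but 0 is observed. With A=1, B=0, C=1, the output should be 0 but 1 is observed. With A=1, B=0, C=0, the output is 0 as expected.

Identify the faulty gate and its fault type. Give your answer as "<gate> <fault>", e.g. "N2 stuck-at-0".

Fault-free values for test 1 (A=0, B=1, C=1): N1=0, N2=0, N3=1, N4=1, giving Y=1. Observed 0.
Test 1: faults giving observed 0 are {N1 stuck-at-1, N1 inverted output, N2 stuck-at-1, N2 inverted output, N3 stuck-at-0, N3 inverted output, N4 stuck-at-0, N4 inverted output}.
Test 2 (A=1, B=0, C=1): fault-free N1=1, N2=1, N3=0, N4=0 → 0; observed 1. Eliminates N1 stuck-at-1, N1 inverted output, N2 stuck-at-1, N2 inverted output, N3 stuck-at-0, N4 stuck-at-0.
Test 3 (A=1, B=0, C=0): fault-free N1=0, N2=0, N3=1, N4=0 → 0; observed 0. Eliminates N4 inverted output.
Only N3 inverted output is consistent with every test.

N3 inverted output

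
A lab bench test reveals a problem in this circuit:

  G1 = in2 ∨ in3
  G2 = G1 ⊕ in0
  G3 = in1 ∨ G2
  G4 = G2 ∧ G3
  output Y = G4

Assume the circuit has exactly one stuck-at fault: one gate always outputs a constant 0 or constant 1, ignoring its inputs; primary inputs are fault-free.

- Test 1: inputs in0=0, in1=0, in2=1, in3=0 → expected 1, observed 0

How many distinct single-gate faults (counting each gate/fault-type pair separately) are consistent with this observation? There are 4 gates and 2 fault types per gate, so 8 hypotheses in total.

Fault-free: G1=1, G2=1, G3=1, G4=1 → 1. Observed 0.
  G1 stuck-at-0: output 0 ✓
  G1 stuck-at-1: output 1 ✗
  G2 stuck-at-0: output 0 ✓
  G2 stuck-at-1: output 1 ✗
  G3 stuck-at-0: output 0 ✓
  G3 stuck-at-1: output 1 ✗
  G4 stuck-at-0: output 0 ✓
  G4 stuck-at-1: output 1 ✗
Consistent faults: {G1 stuck-at-0, G2 stuck-at-0, G3 stuck-at-0, G4 stuck-at-0} — 4 in all.

4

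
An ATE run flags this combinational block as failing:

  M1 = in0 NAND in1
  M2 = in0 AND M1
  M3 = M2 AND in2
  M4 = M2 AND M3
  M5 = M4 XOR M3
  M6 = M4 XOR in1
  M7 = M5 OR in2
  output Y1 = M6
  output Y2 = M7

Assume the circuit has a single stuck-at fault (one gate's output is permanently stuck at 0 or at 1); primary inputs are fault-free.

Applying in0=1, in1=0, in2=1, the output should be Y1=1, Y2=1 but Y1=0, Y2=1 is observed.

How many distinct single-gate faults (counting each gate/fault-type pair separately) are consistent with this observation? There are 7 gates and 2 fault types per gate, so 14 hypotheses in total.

5

Fault-free: M1=1, M2=1, M3=1, M4=1, M5=0, M6=1, M7=1 → Y1=1, Y2=1. Observed Y1=0, Y2=1.
  M1 stuck-at-0: output Y1=0, Y2=1 ✓
  M1 stuck-at-1: output Y1=1, Y2=1 ✗
  M2 stuck-at-0: output Y1=0, Y2=1 ✓
  M2 stuck-at-1: output Y1=1, Y2=1 ✗
  M3 stuck-at-0: output Y1=0, Y2=1 ✓
  M3 stuck-at-1: output Y1=1, Y2=1 ✗
  M4 stuck-at-0: output Y1=0, Y2=1 ✓
  M4 stuck-at-1: output Y1=1, Y2=1 ✗
  M5 stuck-at-0: output Y1=1, Y2=1 ✗
  M5 stuck-at-1: output Y1=1, Y2=1 ✗
  M6 stuck-at-0: output Y1=0, Y2=1 ✓
  M6 stuck-at-1: output Y1=1, Y2=1 ✗
  M7 stuck-at-0: output Y1=1, Y2=0 ✗
  M7 stuck-at-1: output Y1=1, Y2=1 ✗
Consistent faults: {M1 stuck-at-0, M2 stuck-at-0, M3 stuck-at-0, M4 stuck-at-0, M6 stuck-at-0} — 5 in all.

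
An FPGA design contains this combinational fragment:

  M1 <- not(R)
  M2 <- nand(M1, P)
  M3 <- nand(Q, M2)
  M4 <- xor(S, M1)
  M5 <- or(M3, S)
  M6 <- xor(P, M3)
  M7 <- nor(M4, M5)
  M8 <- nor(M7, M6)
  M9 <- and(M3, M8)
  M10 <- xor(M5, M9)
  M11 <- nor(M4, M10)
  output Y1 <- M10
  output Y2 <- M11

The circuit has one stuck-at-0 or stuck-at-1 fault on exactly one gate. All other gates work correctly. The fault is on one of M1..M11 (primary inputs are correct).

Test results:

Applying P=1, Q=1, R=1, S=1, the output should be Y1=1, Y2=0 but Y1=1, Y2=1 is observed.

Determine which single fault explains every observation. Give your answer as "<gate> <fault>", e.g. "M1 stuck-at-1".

M11 stuck-at-1

Fault-free values for test 1 (P=1, Q=1, R=1, S=1): M1=0, M2=1, M3=0, M4=1, M5=1, M6=1, M7=0, M8=0, M9=0, M10=1, M11=0, giving Y1=1, Y2=0. Observed Y1=1, Y2=1.
Test 1: faults giving observed Y1=1, Y2=1 are {M11 stuck-at-1}.
Only M11 stuck-at-1 is consistent with every test.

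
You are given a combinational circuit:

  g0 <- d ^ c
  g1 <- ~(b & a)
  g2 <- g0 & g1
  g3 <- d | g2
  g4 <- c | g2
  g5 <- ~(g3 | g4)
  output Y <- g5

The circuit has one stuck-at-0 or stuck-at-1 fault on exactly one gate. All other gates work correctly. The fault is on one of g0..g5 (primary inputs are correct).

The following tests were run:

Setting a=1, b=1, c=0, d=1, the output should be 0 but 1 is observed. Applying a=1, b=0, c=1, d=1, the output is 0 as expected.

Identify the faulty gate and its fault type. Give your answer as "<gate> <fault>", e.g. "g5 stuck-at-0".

g3 stuck-at-0

Fault-free values for test 1 (a=1, b=1, c=0, d=1): g0=1, g1=0, g2=0, g3=1, g4=0, g5=0, giving Y=0. Observed 1.
Test 1: faults giving observed 1 are {g3 stuck-at-0, g5 stuck-at-1}.
Test 2 (a=1, b=0, c=1, d=1): fault-free g0=0, g1=1, g2=0, g3=1, g4=1, g5=0 → 0; observed 0. Eliminates g5 stuck-at-1.
Only g3 stuck-at-0 is consistent with every test.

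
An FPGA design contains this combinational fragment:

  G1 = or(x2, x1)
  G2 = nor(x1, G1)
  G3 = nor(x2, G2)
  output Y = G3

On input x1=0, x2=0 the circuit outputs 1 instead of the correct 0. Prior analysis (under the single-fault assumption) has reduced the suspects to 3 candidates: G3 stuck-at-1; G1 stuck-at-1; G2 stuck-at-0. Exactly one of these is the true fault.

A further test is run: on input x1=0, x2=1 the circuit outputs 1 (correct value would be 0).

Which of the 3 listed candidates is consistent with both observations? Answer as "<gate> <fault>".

Evaluate each candidate on input x1=0, x2=1:
  G3 stuck-at-1: G1=1, G2=0, G3=1 [stuck-at-1] → 1 — matches
  G1 stuck-at-1: G1=1 [stuck-at-1], G2=0, G3=0 → 0 — eliminated
  G2 stuck-at-0: G1=1, G2=0 [stuck-at-0], G3=0 → 0 — eliminated
Only G3 stuck-at-1 reproduces the observed 1.

G3 stuck-at-1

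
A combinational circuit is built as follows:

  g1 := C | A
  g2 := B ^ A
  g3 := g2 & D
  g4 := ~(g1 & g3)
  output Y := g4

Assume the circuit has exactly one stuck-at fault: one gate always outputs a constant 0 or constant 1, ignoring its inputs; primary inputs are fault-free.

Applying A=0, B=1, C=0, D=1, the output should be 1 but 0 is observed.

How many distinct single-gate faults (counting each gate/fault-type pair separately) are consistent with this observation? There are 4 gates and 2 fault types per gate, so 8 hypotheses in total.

2

Fault-free: g1=0, g2=1, g3=1, g4=1 → 1. Observed 0.
  g1 stuck-at-0: output 1 ✗
  g1 stuck-at-1: output 0 ✓
  g2 stuck-at-0: output 1 ✗
  g2 stuck-at-1: output 1 ✗
  g3 stuck-at-0: output 1 ✗
  g3 stuck-at-1: output 1 ✗
  g4 stuck-at-0: output 0 ✓
  g4 stuck-at-1: output 1 ✗
Consistent faults: {g1 stuck-at-1, g4 stuck-at-0} — 2 in all.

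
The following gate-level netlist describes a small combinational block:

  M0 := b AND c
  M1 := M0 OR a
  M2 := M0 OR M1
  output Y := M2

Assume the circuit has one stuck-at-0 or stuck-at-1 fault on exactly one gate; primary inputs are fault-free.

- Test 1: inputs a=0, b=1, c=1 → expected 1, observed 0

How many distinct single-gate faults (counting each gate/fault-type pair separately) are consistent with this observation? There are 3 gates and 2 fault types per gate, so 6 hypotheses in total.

Fault-free: M0=1, M1=1, M2=1 → 1. Observed 0.
  M0 stuck-at-0: output 0 ✓
  M0 stuck-at-1: output 1 ✗
  M1 stuck-at-0: output 1 ✗
  M1 stuck-at-1: output 1 ✗
  M2 stuck-at-0: output 0 ✓
  M2 stuck-at-1: output 1 ✗
Consistent faults: {M0 stuck-at-0, M2 stuck-at-0} — 2 in all.

2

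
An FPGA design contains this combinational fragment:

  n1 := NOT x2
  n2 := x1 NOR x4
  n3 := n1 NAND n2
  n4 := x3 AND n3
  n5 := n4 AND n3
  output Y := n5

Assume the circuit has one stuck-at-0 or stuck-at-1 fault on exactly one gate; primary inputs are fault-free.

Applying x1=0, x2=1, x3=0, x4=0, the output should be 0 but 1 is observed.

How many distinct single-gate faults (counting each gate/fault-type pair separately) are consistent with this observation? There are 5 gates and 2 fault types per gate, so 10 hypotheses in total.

Fault-free: n1=0, n2=1, n3=1, n4=0, n5=0 → 0. Observed 1.
  n1 stuck-at-0: output 0 ✗
  n1 stuck-at-1: output 0 ✗
  n2 stuck-at-0: output 0 ✗
  n2 stuck-at-1: output 0 ✗
  n3 stuck-at-0: output 0 ✗
  n3 stuck-at-1: output 0 ✗
  n4 stuck-at-0: output 0 ✗
  n4 stuck-at-1: output 1 ✓
  n5 stuck-at-0: output 0 ✗
  n5 stuck-at-1: output 1 ✓
Consistent faults: {n4 stuck-at-1, n5 stuck-at-1} — 2 in all.

2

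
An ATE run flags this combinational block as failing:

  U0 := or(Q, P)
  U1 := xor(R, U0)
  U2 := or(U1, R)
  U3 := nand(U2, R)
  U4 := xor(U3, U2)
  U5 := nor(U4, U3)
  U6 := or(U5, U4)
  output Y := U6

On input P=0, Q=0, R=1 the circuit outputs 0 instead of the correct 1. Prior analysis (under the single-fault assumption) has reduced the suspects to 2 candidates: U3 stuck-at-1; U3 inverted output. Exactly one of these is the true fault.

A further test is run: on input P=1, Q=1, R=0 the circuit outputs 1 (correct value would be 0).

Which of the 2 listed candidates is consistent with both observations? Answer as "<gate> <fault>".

Evaluate each candidate on input P=1, Q=1, R=0:
  U3 stuck-at-1: U0=1, U1=1, U2=1, U3=1 [stuck-at-1], U4=0, U5=0, U6=0 → 0 — eliminated
  U3 inverted output: U0=1, U1=1, U2=1, U3=0 [inverted output], U4=1, U5=0, U6=1 → 1 — matches
Only U3 inverted output reproduces the observed 1.

U3 inverted output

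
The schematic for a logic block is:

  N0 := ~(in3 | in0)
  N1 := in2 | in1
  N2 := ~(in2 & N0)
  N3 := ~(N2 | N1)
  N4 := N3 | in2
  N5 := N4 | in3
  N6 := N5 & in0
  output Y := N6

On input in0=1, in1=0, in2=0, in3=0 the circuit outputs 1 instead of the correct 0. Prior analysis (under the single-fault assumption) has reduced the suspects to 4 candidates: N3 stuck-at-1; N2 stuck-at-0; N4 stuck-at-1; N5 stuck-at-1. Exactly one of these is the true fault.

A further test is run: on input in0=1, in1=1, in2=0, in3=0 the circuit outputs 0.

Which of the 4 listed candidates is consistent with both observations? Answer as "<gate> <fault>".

Evaluate each candidate on input in0=1, in1=1, in2=0, in3=0:
  N3 stuck-at-1: N0=0, N1=1, N2=1, N3=1 [stuck-at-1], N4=1, N5=1, N6=1 → 1 — eliminated
  N2 stuck-at-0: N0=0, N1=1, N2=0 [stuck-at-0], N3=0, N4=0, N5=0, N6=0 → 0 — matches
  N4 stuck-at-1: N0=0, N1=1, N2=1, N3=0, N4=1 [stuck-at-1], N5=1, N6=1 → 1 — eliminated
  N5 stuck-at-1: N0=0, N1=1, N2=1, N3=0, N4=0, N5=1 [stuck-at-1], N6=1 → 1 — eliminated
Only N2 stuck-at-0 reproduces the observed 0.

N2 stuck-at-0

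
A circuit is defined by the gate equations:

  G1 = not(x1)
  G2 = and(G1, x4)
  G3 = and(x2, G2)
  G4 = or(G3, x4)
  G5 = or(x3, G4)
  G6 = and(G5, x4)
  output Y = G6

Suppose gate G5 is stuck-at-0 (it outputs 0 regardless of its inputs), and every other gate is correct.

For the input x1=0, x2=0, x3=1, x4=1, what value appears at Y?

0

Propagate with G5 forced: G1=1, G2=1, G3=0, G4=1, G5=0 [stuck-at-0], G6=0.
So Y = 0. (Without the fault it would be 1.)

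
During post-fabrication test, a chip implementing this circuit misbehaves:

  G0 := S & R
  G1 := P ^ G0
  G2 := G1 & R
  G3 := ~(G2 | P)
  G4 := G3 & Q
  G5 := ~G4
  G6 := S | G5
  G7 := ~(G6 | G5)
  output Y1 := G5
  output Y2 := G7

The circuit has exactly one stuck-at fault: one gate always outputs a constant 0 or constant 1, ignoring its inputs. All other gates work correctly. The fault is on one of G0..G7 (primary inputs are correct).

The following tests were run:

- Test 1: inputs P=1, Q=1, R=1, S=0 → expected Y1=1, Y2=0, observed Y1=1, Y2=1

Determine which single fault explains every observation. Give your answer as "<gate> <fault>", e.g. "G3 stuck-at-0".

Fault-free values for test 1 (P=1, Q=1, R=1, S=0): G0=0, G1=1, G2=1, G3=0, G4=0, G5=1, G6=1, G7=0, giving Y1=1, Y2=0. Observed Y1=1, Y2=1.
Test 1: faults giving observed Y1=1, Y2=1 are {G7 stuck-at-1}.
Only G7 stuck-at-1 is consistent with every test.

G7 stuck-at-1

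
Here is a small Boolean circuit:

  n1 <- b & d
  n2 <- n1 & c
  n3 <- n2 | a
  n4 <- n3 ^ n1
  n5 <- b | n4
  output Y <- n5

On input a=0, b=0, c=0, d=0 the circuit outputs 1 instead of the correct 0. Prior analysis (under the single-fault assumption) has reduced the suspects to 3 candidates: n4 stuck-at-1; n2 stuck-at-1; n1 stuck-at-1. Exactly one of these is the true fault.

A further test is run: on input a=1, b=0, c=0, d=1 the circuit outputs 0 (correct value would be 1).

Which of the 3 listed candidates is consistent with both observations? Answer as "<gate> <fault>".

Evaluate each candidate on input a=1, b=0, c=0, d=1:
  n4 stuck-at-1: n1=0, n2=0, n3=1, n4=1 [stuck-at-1], n5=1 → 1 — eliminated
  n2 stuck-at-1: n1=0, n2=1 [stuck-at-1], n3=1, n4=1, n5=1 → 1 — eliminated
  n1 stuck-at-1: n1=1 [stuck-at-1], n2=0, n3=1, n4=0, n5=0 → 0 — matches
Only n1 stuck-at-1 reproduces the observed 0.

n1 stuck-at-1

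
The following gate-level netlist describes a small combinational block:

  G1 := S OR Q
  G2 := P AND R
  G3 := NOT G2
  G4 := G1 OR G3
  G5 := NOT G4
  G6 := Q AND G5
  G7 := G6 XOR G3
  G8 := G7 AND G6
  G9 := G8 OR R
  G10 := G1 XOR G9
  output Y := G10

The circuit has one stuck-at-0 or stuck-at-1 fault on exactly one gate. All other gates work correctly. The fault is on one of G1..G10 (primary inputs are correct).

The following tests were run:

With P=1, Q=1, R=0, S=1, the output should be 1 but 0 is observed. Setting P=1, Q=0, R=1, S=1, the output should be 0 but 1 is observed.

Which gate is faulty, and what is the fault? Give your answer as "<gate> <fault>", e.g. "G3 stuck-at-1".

Fault-free values for test 1 (P=1, Q=1, R=0, S=1): G1=1, G2=0, G3=1, G4=1, G5=0, G6=0, G7=1, G8=0, G9=0, G10=1, giving Y=1. Observed 0.
Test 1: faults giving observed 0 are {G1 stuck-at-0, G8 stuck-at-1, G9 stuck-at-1, G10 stuck-at-0}.
Test 2 (P=1, Q=0, R=1, S=1): fault-free G1=1, G2=1, G3=0, G4=1, G5=0, G6=0, G7=0, G8=0, G9=1, G10=0 → 0; observed 1. Eliminates G8 stuck-at-1, G9 stuck-at-1, G10 stuck-at-0.
Only G1 stuck-at-0 is consistent with every test.

G1 stuck-at-0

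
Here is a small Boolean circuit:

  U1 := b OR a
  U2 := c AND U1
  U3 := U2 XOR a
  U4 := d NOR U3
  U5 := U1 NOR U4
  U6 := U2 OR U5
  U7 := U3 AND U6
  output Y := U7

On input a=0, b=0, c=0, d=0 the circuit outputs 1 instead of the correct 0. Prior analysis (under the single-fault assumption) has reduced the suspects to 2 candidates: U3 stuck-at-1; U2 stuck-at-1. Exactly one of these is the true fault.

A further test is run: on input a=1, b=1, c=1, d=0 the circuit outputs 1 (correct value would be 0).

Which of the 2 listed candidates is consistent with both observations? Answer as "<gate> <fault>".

Evaluate each candidate on input a=1, b=1, c=1, d=0:
  U3 stuck-at-1: U1=1, U2=1, U3=1 [stuck-at-1], U4=0, U5=0, U6=1, U7=1 → 1 — matches
  U2 stuck-at-1: U1=1, U2=1 [stuck-at-1], U3=0, U4=1, U5=0, U6=1, U7=0 → 0 — eliminated
Only U3 stuck-at-1 reproduces the observed 1.

U3 stuck-at-1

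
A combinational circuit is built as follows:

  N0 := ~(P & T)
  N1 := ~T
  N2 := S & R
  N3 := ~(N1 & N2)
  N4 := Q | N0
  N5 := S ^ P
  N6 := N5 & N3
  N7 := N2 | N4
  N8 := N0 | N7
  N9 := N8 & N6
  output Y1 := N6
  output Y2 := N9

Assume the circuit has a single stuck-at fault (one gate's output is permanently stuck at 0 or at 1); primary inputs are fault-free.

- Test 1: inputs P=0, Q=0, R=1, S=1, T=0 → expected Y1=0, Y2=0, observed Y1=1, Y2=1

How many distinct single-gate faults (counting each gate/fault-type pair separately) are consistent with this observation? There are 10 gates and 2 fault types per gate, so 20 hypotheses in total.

4

Fault-free: N0=1, N1=1, N2=1, N3=0, N4=1, N5=1, N6=0, N7=1, N8=1, N9=0 → Y1=0, Y2=0. Observed Y1=1, Y2=1.
  N0: none of the 2 fault types match ✗
  N1: stuck-at-0 ✓; others ✗
  N2: stuck-at-0 ✓; others ✗
  N3: stuck-at-1 ✓; others ✗
  N4: none of the 2 fault types match ✗
  N5: none of the 2 fault types match ✗
  N6: stuck-at-1 ✓; others ✗
  N7: none of the 2 fault types match ✗
  N8: none of the 2 fault types match ✗
  N9: none of the 2 fault types match ✗
Consistent faults: {N1 stuck-at-0, N2 stuck-at-0, N3 stuck-at-1, N6 stuck-at-1} — 4 in all.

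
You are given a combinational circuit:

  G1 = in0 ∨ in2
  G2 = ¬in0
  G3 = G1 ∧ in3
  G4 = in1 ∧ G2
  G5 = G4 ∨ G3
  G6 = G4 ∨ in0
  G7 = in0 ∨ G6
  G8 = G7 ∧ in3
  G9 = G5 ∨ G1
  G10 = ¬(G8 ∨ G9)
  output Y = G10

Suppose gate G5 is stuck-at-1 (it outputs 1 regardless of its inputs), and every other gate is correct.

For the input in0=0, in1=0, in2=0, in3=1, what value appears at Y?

0

Propagate with G5 forced: G1=0, G2=1, G3=0, G4=0, G5=1 [stuck-at-1], G6=0, G7=0, G8=0, G9=1, G10=0.
So Y = 0. (Without the fault it would be 1.)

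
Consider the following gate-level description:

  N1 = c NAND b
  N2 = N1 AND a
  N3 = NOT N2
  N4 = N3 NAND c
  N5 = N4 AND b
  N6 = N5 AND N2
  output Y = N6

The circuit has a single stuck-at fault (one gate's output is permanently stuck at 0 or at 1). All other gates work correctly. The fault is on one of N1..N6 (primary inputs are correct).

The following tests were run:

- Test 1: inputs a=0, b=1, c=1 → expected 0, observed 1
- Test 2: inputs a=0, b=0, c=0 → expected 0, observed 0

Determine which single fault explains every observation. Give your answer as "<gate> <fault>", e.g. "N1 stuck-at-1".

Fault-free values for test 1 (a=0, b=1, c=1): N1=0, N2=0, N3=1, N4=0, N5=0, N6=0, giving Y=0. Observed 1.
Test 1: faults giving observed 1 are {N2 stuck-at-1, N6 stuck-at-1}.
Test 2 (a=0, b=0, c=0): fault-free N1=1, N2=0, N3=1, N4=1, N5=0, N6=0 → 0; observed 0. Eliminates N6 stuck-at-1.
Only N2 stuck-at-1 is consistent with every test.

N2 stuck-at-1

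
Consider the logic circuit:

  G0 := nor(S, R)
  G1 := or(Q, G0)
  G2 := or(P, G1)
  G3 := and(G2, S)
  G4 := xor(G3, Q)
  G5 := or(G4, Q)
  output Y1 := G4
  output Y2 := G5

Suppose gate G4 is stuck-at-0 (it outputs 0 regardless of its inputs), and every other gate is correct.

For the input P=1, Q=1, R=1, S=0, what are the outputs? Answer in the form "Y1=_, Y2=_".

Y1=0, Y2=1

Propagate with G4 forced: G0=0, G1=1, G2=1, G3=0, G4=0 [stuck-at-0], G5=1.
So the outputs are Y1=0, Y2=1. (Without the fault they would be Y1=1, Y2=1.)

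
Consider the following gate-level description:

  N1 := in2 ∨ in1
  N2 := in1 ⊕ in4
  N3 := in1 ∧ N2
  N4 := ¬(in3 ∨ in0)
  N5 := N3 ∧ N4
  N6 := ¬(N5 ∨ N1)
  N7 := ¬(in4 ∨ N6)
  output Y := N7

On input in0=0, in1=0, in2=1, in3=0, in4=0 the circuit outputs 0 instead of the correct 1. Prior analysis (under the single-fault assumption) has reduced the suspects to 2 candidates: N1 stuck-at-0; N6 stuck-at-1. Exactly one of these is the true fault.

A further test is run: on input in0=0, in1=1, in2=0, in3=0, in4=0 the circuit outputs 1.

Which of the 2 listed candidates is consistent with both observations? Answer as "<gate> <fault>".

N1 stuck-at-0

Evaluate each candidate on input in0=0, in1=1, in2=0, in3=0, in4=0:
  N1 stuck-at-0: N1=0 [stuck-at-0], N2=1, N3=1, N4=1, N5=1, N6=0, N7=1 → 1 — matches
  N6 stuck-at-1: N1=1, N2=1, N3=1, N4=1, N5=1, N6=1 [stuck-at-1], N7=0 → 0 — eliminated
Only N1 stuck-at-0 reproduces the observed 1.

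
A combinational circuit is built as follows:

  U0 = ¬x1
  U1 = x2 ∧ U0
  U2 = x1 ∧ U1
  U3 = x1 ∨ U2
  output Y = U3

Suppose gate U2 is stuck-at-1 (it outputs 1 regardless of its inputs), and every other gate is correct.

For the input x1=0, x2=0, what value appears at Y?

Propagate with U2 forced: U0=1, U1=0, U2=1 [stuck-at-1], U3=1.
So Y = 1. (Without the fault it would be 0.)

1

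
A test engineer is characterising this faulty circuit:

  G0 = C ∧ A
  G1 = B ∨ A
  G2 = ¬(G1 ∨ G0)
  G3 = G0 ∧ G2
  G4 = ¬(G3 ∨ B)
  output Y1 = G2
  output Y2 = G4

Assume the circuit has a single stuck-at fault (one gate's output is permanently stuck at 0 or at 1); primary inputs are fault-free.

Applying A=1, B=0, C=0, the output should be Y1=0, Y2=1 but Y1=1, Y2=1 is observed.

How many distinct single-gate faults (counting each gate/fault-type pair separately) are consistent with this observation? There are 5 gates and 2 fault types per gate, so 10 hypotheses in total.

2

Fault-free: G0=0, G1=1, G2=0, G3=0, G4=1 → Y1=0, Y2=1. Observed Y1=1, Y2=1.
  G0 stuck-at-0: output Y1=0, Y2=1 ✗
  G0 stuck-at-1: output Y1=0, Y2=1 ✗
  G1 stuck-at-0: output Y1=1, Y2=1 ✓
  G1 stuck-at-1: output Y1=0, Y2=1 ✗
  G2 stuck-at-0: output Y1=0, Y2=1 ✗
  G2 stuck-at-1: output Y1=1, Y2=1 ✓
  G3 stuck-at-0: output Y1=0, Y2=1 ✗
  G3 stuck-at-1: output Y1=0, Y2=0 ✗
  G4 stuck-at-0: output Y1=0, Y2=0 ✗
  G4 stuck-at-1: output Y1=0, Y2=1 ✗
Consistent faults: {G1 stuck-at-0, G2 stuck-at-1} — 2 in all.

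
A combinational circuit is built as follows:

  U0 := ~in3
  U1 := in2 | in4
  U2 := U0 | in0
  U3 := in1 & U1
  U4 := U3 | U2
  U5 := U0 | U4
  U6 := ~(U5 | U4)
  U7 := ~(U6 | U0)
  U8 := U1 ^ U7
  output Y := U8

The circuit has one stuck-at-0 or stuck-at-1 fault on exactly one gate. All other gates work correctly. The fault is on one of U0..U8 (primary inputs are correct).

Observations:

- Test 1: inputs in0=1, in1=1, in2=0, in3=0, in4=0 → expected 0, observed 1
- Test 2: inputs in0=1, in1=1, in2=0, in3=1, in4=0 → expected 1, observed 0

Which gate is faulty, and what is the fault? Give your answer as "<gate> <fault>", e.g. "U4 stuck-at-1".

Fault-free values for test 1 (in0=1, in1=1, in2=0, in3=0, in4=0): U0=1, U1=0, U2=1, U3=0, U4=1, U5=1, U6=0, U7=0, U8=0, giving Y=0. Observed 1.
Test 1: faults giving observed 1 are {U0 stuck-at-0, U1 stuck-at-1, U7 stuck-at-1, U8 stuck-at-1}.
Test 2 (in0=1, in1=1, in2=0, in3=1, in4=0): fault-free U0=0, U1=0, U2=1, U3=0, U4=1, U5=1, U6=0, U7=1, U8=1 → 1; observed 0. Eliminates U0 stuck-at-0, U7 stuck-at-1, U8 stuck-at-1.
Only U1 stuck-at-1 is consistent with every test.

U1 stuck-at-1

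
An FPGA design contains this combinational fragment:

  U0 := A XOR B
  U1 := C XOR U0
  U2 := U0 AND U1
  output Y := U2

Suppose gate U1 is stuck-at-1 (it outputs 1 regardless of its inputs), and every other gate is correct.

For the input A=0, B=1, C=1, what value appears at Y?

Propagate with U1 forced: U0=1, U1=1 [stuck-at-1], U2=1.
So Y = 1. (Without the fault it would be 0.)

1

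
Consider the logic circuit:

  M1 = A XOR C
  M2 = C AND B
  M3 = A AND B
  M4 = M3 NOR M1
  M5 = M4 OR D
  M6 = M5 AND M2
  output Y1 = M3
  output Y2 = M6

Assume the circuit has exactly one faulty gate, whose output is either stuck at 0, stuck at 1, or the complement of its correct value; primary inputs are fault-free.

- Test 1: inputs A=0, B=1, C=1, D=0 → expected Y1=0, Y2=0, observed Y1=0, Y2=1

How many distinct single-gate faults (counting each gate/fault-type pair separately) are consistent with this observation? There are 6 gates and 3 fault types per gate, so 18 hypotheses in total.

8

Fault-free: M1=1, M2=1, M3=0, M4=0, M5=0, M6=0 → Y1=0, Y2=0. Observed Y1=0, Y2=1.
  M1: stuck-at-0, inverted output ✓; others ✗
  M2: none of the 3 fault types match ✗
  M3: none of the 3 fault types match ✗
  M4: stuck-at-1, inverted output ✓; others ✗
  M5: stuck-at-1, inverted output ✓; others ✗
  M6: stuck-at-1, inverted output ✓; others ✗
Consistent faults: {M1 stuck-at-0, M1 inverted output, M4 stuck-at-1, M4 inverted output, M5 stuck-at-1, M5 inverted output, M6 stuck-at-1, M6 inverted output} — 8 in all.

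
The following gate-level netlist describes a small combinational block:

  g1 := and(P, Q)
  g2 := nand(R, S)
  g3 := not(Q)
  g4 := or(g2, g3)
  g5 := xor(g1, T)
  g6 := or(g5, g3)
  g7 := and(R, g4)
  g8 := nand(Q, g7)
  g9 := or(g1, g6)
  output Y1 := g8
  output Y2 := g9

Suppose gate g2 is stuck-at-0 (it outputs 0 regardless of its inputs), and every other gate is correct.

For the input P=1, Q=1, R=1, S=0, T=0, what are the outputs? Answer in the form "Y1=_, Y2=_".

Y1=1, Y2=1

Propagate with g2 forced: g1=1, g2=0 [stuck-at-0], g3=0, g4=0, g5=1, g6=1, g7=0, g8=1, g9=1.
So the outputs are Y1=1, Y2=1. (Without the fault they would be Y1=0, Y2=1.)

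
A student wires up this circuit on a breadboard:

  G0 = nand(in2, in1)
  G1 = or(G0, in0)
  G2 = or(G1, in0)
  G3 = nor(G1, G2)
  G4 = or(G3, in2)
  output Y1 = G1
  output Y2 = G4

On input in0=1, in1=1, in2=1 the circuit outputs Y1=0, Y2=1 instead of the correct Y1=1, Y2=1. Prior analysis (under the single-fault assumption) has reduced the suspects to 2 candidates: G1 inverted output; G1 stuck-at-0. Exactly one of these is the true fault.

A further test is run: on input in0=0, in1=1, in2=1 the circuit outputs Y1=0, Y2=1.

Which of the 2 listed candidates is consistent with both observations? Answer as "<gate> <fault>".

G1 stuck-at-0

Evaluate each candidate on input in0=0, in1=1, in2=1:
  G1 inverted output: G0=0, G1=1 [inverted output], G2=1, G3=0, G4=1 → Y1=1, Y2=1 — eliminated
  G1 stuck-at-0: G0=0, G1=0 [stuck-at-0], G2=0, G3=1, G4=1 → Y1=0, Y2=1 — matches
Only G1 stuck-at-0 reproduces the observed Y1=0, Y2=1.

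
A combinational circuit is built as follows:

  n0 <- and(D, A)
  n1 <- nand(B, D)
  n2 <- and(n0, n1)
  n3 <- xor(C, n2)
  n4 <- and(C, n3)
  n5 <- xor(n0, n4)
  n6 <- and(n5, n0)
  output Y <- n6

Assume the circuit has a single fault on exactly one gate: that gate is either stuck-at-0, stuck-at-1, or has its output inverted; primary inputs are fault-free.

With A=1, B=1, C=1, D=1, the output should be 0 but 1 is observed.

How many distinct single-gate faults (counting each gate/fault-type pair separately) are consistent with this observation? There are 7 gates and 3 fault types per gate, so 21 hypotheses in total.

12

Fault-free: n0=1, n1=0, n2=0, n3=1, n4=1, n5=0, n6=0 → 0. Observed 1.
  n0: none of the 3 fault types match ✗
  n1: stuck-at-1, inverted output ✓; others ✗
  n2: stuck-at-1, inverted output ✓; others ✗
  n3: stuck-at-0, inverted output ✓; others ✗
  n4: stuck-at-0, inverted output ✓; others ✗
  n5: stuck-at-1, inverted output ✓; others ✗
  n6: stuck-at-1, inverted output ✓; others ✗
Consistent faults: {n1 stuck-at-1, n1 inverted output, n2 stuck-at-1, n2 inverted output, n3 stuck-at-0, n3 inverted output, n4 stuck-at-0, n4 inverted output, n5 stuck-at-1, n5 inverted output, n6 stuck-at-1, n6 inverted output} — 12 in all.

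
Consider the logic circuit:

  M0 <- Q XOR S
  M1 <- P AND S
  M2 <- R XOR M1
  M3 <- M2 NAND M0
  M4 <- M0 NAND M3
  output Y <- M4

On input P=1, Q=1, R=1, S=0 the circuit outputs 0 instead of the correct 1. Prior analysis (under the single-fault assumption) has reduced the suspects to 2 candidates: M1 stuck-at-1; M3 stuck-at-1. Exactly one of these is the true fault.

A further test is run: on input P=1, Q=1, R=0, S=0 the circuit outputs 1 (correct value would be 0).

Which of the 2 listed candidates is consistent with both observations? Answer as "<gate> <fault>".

Evaluate each candidate on input P=1, Q=1, R=0, S=0:
  M1 stuck-at-1: M0=1, M1=1 [stuck-at-1], M2=1, M3=0, M4=1 → 1 — matches
  M3 stuck-at-1: M0=1, M1=0, M2=0, M3=1 [stuck-at-1], M4=0 → 0 — eliminated
Only M1 stuck-at-1 reproduces the observed 1.

M1 stuck-at-1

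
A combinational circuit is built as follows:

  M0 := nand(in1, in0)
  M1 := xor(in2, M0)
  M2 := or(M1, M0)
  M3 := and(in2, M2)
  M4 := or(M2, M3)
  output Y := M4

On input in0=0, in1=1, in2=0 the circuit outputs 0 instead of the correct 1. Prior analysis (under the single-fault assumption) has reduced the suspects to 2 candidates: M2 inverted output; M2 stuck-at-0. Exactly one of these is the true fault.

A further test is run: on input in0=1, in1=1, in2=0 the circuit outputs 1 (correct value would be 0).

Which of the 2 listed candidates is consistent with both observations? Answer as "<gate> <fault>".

M2 inverted output

Evaluate each candidate on input in0=1, in1=1, in2=0:
  M2 inverted output: M0=0, M1=0, M2=1 [inverted output], M3=0, M4=1 → 1 — matches
  M2 stuck-at-0: M0=0, M1=0, M2=0 [stuck-at-0], M3=0, M4=0 → 0 — eliminated
Only M2 inverted output reproduces the observed 1.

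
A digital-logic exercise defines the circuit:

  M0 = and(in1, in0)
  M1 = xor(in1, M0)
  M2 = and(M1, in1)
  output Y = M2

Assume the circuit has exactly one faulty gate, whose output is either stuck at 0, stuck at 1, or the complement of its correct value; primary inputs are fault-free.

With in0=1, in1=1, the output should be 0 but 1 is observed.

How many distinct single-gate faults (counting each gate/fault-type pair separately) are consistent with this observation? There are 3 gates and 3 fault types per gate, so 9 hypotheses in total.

6

Fault-free: M0=1, M1=0, M2=0 → 0. Observed 1.
  M0 stuck-at-0: output 1 ✓
  M0 stuck-at-1: output 0 ✗
  M0 inverted output: output 1 ✓
  M1 stuck-at-0: output 0 ✗
  M1 stuck-at-1: output 1 ✓
  M1 inverted output: output 1 ✓
  M2 stuck-at-0: output 0 ✗
  M2 stuck-at-1: output 1 ✓
  M2 inverted output: output 1 ✓
Consistent faults: {M0 stuck-at-0, M0 inverted output, M1 stuck-at-1, M1 inverted output, M2 stuck-at-1, M2 inverted output} — 6 in all.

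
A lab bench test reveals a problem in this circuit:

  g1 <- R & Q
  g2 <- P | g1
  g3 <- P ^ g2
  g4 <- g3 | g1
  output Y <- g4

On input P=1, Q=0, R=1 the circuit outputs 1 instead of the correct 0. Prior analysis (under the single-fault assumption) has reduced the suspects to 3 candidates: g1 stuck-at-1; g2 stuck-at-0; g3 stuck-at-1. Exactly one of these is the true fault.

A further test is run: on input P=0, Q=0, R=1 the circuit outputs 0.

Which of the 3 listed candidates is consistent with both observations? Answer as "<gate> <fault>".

g2 stuck-at-0

Evaluate each candidate on input P=0, Q=0, R=1:
  g1 stuck-at-1: g1=1 [stuck-at-1], g2=1, g3=1, g4=1 → 1 — eliminated
  g2 stuck-at-0: g1=0, g2=0 [stuck-at-0], g3=0, g4=0 → 0 — matches
  g3 stuck-at-1: g1=0, g2=0, g3=1 [stuck-at-1], g4=1 → 1 — eliminated
Only g2 stuck-at-0 reproduces the observed 0.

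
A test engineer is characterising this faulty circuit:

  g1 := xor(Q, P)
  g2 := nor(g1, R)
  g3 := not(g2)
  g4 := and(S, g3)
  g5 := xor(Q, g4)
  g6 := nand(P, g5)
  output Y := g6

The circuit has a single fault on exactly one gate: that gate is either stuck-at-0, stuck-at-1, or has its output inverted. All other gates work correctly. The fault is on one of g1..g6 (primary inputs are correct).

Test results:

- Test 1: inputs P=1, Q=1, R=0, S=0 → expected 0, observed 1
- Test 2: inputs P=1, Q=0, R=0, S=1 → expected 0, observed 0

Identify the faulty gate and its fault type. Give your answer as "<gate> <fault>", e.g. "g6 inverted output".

Fault-free values for test 1 (P=1, Q=1, R=0, S=0): g1=0, g2=1, g3=0, g4=0, g5=1, g6=0, giving Y=0. Observed 1.
Test 1: faults giving observed 1 are {g4 stuck-at-1, g4 inverted output, g5 stuck-at-0, g5 inverted output, g6 stuck-at-1, g6 inverted output}.
Test 2 (P=1, Q=0, R=0, S=1): fault-free g1=1, g2=0, g3=1, g4=1, g5=1, g6=0 → 0; observed 0. Eliminates g4 inverted output, g5 stuck-at-0, g5 inverted output, g6 stuck-at-1, g6 inverted output.
Only g4 stuck-at-1 is consistent with every test.

g4 stuck-at-1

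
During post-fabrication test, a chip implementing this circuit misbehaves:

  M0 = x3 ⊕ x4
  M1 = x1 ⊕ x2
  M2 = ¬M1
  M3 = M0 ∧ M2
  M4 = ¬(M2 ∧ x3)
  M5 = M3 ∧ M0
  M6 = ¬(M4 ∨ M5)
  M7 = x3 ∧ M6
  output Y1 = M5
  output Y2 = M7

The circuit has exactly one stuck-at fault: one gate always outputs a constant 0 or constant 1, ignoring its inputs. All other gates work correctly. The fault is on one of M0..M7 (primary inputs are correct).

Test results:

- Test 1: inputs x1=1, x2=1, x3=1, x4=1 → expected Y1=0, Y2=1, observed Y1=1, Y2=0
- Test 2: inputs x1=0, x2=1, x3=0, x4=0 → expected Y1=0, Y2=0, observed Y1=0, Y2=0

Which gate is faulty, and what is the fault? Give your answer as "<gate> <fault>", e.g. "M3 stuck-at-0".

Fault-free values for test 1 (x1=1, x2=1, x3=1, x4=1): M0=0, M1=0, M2=1, M3=0, M4=0, M5=0, M6=1, M7=1, giving Y1=0, Y2=1. Observed Y1=1, Y2=0.
Test 1: faults giving observed Y1=1, Y2=0 are {M0 stuck-at-1, M5 stuck-at-1}.
Test 2 (x1=0, x2=1, x3=0, x4=0): fault-free M0=0, M1=1, M2=0, M3=0, M4=1, M5=0, M6=0, M7=0 → Y1=0, Y2=0; observed Y1=0, Y2=0. Eliminates M5 stuck-at-1.
Only M0 stuck-at-1 is consistent with every test.

M0 stuck-at-1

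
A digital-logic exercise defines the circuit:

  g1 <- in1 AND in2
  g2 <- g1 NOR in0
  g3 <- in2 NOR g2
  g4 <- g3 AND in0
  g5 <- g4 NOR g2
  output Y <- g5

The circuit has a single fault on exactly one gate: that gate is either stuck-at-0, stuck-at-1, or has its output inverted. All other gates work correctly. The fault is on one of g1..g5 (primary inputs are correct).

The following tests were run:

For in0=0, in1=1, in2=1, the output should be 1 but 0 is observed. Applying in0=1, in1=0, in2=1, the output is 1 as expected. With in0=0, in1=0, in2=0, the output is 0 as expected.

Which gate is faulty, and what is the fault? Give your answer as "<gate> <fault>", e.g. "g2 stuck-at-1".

Fault-free values for test 1 (in0=0, in1=1, in2=1): g1=1, g2=0, g3=0, g4=0, g5=1, giving Y=1. Observed 0.
Test 1: faults giving observed 0 are {g1 stuck-at-0, g1 inverted output, g2 stuck-at-1, g2 inverted output, g4 stuck-at-1, g4 inverted output, g5 stuck-at-0, g5 inverted output}.
Test 2 (in0=1, in1=0, in2=1): fault-free g1=0, g2=0, g3=0, g4=0, g5=1 → 1; observed 1. Eliminates g2 stuck-at-1, g2 inverted output, g4 stuck-at-1, g4 inverted output, g5 stuck-at-0, g5 inverted output.
Test 3 (in0=0, in1=0, in2=0): fault-free g1=0, g2=1, g3=0, g4=0, g5=0 → 0; observed 0. Eliminates g1 inverted output.
Only g1 stuck-at-0 is consistent with every test.

g1 stuck-at-0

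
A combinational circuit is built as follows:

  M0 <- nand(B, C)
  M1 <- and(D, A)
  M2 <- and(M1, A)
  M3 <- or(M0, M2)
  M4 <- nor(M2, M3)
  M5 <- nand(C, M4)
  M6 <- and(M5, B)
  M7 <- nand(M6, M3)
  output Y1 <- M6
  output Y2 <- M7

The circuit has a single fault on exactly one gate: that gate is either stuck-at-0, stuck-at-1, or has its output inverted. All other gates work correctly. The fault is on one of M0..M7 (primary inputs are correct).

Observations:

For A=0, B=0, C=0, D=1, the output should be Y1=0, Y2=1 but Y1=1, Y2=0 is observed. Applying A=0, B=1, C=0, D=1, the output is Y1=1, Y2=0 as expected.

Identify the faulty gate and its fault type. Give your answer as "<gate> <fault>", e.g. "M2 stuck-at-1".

Fault-free values for test 1 (A=0, B=0, C=0, D=1): M0=1, M1=0, M2=0, M3=1, M4=0, M5=1, M6=0, M7=1, giving Y1=0, Y2=1. Observed Y1=1, Y2=0.
Test 1: faults giving observed Y1=1, Y2=0 are {M6 stuck-at-1, M6 inverted output}.
Test 2 (A=0, B=1, C=0, D=1): fault-free M0=1, M1=0, M2=0, M3=1, M4=0, M5=1, M6=1, M7=0 → Y1=1, Y2=0; observed Y1=1, Y2=0. Eliminates M6 inverted output.
Only M6 stuck-at-1 is consistent with every test.

M6 stuck-at-1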